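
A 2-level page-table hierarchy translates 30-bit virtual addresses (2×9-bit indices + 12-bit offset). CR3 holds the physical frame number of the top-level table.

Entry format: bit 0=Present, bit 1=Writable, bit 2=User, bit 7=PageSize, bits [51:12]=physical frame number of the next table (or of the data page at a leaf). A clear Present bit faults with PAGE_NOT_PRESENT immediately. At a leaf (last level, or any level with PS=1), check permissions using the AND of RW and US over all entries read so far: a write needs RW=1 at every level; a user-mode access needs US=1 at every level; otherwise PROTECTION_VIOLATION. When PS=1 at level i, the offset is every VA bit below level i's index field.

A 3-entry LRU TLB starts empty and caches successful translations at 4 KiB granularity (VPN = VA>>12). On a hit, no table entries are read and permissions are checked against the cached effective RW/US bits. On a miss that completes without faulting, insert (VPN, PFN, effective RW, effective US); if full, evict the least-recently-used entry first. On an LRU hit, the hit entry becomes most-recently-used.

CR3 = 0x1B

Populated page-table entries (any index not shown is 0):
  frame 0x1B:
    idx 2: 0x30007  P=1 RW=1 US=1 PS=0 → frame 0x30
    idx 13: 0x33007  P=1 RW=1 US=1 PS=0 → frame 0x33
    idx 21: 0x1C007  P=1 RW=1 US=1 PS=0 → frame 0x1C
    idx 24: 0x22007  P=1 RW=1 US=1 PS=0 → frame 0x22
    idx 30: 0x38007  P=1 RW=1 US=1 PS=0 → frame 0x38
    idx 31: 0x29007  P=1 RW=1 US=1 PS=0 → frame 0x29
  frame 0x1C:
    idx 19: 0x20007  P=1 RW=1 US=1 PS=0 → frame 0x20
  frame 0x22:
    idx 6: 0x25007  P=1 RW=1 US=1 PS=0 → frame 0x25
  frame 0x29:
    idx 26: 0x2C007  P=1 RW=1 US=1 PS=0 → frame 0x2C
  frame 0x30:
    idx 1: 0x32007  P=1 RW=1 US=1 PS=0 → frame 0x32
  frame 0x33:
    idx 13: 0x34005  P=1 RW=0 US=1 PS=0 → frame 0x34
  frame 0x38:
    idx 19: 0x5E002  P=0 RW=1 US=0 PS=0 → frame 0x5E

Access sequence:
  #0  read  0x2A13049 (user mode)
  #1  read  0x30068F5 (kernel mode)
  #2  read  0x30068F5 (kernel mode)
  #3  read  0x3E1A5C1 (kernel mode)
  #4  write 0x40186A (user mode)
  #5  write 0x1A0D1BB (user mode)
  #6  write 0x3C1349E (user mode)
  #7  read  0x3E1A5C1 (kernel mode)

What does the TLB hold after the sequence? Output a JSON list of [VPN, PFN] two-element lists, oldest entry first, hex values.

Walk each access:
#0 VA=0x2A13049 (r,user):
  L0: frame=0x1B idx=21 entry=0x1C007 [P=1 RW=1 US=1 PS=0]
  L1: frame=0x1C idx=19 entry=0x20007 [P=1 RW=1 US=1 PS=0]
  → PA=0x20049  (2 entries read)
#1 VA=0x30068F5 (r,kernel):
  L0: frame=0x1B idx=24 entry=0x22007 [P=1 RW=1 US=1 PS=0]
  L1: frame=0x22 idx=6 entry=0x25007 [P=1 RW=1 US=1 PS=0]
  → PA=0x258F5  (2 entries read)
#2 VA=0x30068F5 (r,kernel):
  TLB hit vpn=0x3006 → PA=0x258F5
#3 VA=0x3E1A5C1 (r,kernel):
  L0: frame=0x1B idx=31 entry=0x29007 [P=1 RW=1 US=1 PS=0]
  L1: frame=0x29 idx=26 entry=0x2C007 [P=1 RW=1 US=1 PS=0]
  → PA=0x2C5C1  (2 entries read)
#4 VA=0x40186A (w,user):
  L0: frame=0x1B idx=2 entry=0x30007 [P=1 RW=1 US=1 PS=0]
  L1: frame=0x30 idx=1 entry=0x32007 [P=1 RW=1 US=1 PS=0]
  → PA=0x3286A  (2 entries read)
#5 VA=0x1A0D1BB (w,user):
  L0: frame=0x1B idx=13 entry=0x33007 [P=1 RW=1 US=1 PS=0]
  L1: frame=0x33 idx=13 entry=0x34005 [P=1 RW=0 US=1 PS=0]
  ✗ PROTECTION_VIOLATION  [2 reads]
#6 VA=0x3C1349E (w,user):
  L0: frame=0x1B idx=30 entry=0x38007 [P=1 RW=1 US=1 PS=0]
  L1: frame=0x38 idx=19 entry=0x5E002 [P=0 RW=1 US=0 PS=0]
  ✗ PAGE_NOT_PRESENT  [2 reads]
#7 VA=0x3E1A5C1 (r,kernel):
  TLB hit vpn=0x3E1A → PA=0x2C5C1

TLB: [["0x3006", "0x25"], ["0x401", "0x32"], ["0x3E1A", "0x2C"]]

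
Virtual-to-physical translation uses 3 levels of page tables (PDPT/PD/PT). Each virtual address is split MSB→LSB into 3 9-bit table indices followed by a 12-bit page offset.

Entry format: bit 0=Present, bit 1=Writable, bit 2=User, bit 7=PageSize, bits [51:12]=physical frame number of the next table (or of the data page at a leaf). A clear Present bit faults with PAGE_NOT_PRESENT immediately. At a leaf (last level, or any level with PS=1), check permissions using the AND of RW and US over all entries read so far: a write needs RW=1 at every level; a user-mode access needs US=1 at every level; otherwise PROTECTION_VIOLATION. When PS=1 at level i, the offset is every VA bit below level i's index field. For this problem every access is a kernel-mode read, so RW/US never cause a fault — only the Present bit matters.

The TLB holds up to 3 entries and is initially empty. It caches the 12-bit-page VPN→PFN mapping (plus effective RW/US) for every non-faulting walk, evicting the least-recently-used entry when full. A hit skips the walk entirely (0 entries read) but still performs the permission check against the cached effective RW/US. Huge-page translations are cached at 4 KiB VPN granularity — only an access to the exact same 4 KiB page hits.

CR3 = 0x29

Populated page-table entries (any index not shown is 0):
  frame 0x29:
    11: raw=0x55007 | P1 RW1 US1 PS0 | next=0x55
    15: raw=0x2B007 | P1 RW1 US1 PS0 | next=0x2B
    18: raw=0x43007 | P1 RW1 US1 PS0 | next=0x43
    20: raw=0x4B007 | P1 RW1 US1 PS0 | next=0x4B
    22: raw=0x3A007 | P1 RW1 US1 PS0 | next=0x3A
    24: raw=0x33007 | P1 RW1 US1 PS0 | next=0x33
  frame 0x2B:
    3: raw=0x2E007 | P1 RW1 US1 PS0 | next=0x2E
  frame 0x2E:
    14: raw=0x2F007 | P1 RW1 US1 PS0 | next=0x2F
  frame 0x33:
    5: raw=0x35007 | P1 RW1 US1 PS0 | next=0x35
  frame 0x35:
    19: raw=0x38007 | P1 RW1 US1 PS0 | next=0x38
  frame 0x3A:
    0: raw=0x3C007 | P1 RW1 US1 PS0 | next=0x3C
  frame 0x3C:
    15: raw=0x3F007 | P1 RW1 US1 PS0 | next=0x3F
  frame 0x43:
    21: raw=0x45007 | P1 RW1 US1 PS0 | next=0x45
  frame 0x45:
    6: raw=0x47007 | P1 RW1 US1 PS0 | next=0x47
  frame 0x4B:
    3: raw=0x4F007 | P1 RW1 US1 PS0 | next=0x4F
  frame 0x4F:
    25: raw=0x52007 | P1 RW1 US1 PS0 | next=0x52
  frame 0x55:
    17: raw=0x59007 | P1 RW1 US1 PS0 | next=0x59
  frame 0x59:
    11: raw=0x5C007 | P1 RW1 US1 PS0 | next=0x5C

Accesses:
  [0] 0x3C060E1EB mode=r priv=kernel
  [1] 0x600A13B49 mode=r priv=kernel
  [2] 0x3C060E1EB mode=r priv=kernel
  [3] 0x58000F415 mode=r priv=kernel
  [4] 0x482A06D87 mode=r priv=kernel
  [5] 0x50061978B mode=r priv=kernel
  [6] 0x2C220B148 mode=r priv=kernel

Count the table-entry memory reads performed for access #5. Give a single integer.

Walk each access:
#0 VA=0x3C060E1EB (r,kernel):
  [0] read 0x29 idx=15: raw=0x2B007 flags P=1 W=1 U=1 S=0
  [1] read 0x2B idx=3: raw=0x2E007 flags P=1 W=1 U=1 S=0
  [2] read 0x2E idx=14: raw=0x2F007 flags P=1 W=1 U=1 S=0
  → PA=0x2F1EB  (3 entries read)
#1 VA=0x600A13B49 (r,kernel):
  [0] read 0x29 idx=24: raw=0x33007 flags P=1 W=1 U=1 S=0
  [1] read 0x33 idx=5: raw=0x35007 flags P=1 W=1 U=1 S=0
  [2] read 0x35 idx=19: raw=0x38007 flags P=1 W=1 U=1 S=0
  → PA=0x38B49  (3 entries read)
#2 VA=0x3C060E1EB (r,kernel):
  TLB hit vpn=0x3C060E → PA=0x2F1EB
#3 VA=0x58000F415 (r,kernel):
  [0] read 0x29 idx=22: raw=0x3A007 flags P=1 W=1 U=1 S=0
  [1] read 0x3A idx=0: raw=0x3C007 flags P=1 W=1 U=1 S=0
  [2] read 0x3C idx=15: raw=0x3F007 flags P=1 W=1 U=1 S=0
  → PA=0x3F415  (3 entries read)
#4 VA=0x482A06D87 (r,kernel):
  [0] read 0x29 idx=18: raw=0x43007 flags P=1 W=1 U=1 S=0
  [1] read 0x43 idx=21: raw=0x45007 flags P=1 W=1 U=1 S=0
  [2] read 0x45 idx=6: raw=0x47007 flags P=1 W=1 U=1 S=0
  → PA=0x47D87  (3 entries read)
#5 VA=0x50061978B (r,kernel):
  [0] read 0x29 idx=20: raw=0x4B007 flags P=1 W=1 U=1 S=0
  [1] read 0x4B idx=3: raw=0x4F007 flags P=1 W=1 U=1 S=0
  [2] read 0x4F idx=25: raw=0x52007 flags P=1 W=1 U=1 S=0
  → PA=0x5278B  (3 entries read)
#6 VA=0x2C220B148 (r,kernel):
  [0] read 0x29 idx=11: raw=0x55007 flags P=1 W=1 U=1 S=0
  [1] read 0x55 idx=17: raw=0x59007 flags P=1 W=1 U=1 S=0
  [2] read 0x59 idx=11: raw=0x5C007 flags P=1 W=1 U=1 S=0
  → PA=0x5C148  (3 entries read)

Entries read for #5: 3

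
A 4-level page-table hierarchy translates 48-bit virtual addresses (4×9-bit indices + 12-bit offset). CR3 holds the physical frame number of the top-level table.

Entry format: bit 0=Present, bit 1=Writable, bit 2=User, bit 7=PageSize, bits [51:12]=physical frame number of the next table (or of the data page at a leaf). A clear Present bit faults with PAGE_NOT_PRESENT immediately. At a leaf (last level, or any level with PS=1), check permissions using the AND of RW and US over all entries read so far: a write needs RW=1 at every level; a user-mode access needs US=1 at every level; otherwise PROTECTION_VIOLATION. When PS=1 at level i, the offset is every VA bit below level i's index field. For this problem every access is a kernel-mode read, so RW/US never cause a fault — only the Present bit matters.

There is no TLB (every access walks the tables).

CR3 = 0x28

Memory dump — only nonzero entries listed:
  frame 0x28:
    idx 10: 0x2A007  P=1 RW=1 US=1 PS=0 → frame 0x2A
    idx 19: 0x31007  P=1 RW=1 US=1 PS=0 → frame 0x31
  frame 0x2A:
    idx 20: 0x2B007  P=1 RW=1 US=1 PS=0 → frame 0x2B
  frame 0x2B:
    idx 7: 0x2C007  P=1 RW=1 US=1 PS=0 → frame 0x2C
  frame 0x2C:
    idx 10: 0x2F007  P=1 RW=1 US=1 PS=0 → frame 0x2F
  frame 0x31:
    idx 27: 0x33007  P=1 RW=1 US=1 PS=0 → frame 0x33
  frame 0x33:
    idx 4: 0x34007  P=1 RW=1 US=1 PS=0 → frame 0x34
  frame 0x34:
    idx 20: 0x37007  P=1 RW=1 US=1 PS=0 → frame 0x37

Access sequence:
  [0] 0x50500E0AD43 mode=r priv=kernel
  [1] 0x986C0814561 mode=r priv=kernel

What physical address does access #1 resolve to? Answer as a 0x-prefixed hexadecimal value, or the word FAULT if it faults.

Per-access translation:
#0 VA=0x50500E0AD43 (r,kernel):
  lvl0: tbl 0x28, slot 10 ⇒ 0x2A007 (P1/RW1/US1/PS0)
  lvl1: tbl 0x2A, slot 20 ⇒ 0x2B007 (P1/RW1/US1/PS0)
  lvl2: tbl 0x2B, slot 7 ⇒ 0x2C007 (P1/RW1/US1/PS0)
  lvl3: tbl 0x2C, slot 10 ⇒ 0x2F007 (P1/RW1/US1/PS0)
  → PA=0x2FD43  (4 entries read)
#1 VA=0x986C0814561 (r,kernel):
  lvl0: tbl 0x28, slot 19 ⇒ 0x31007 (P1/RW1/US1/PS0)
  lvl1: tbl 0x31, slot 27 ⇒ 0x33007 (P1/RW1/US1/PS0)
  lvl2: tbl 0x33, slot 4 ⇒ 0x34007 (P1/RW1/US1/PS0)
  lvl3: tbl 0x34, slot 20 ⇒ 0x37007 (P1/RW1/US1/PS0)
  → PA=0x37561  (4 entries read)

Access #1 PA: 0x37561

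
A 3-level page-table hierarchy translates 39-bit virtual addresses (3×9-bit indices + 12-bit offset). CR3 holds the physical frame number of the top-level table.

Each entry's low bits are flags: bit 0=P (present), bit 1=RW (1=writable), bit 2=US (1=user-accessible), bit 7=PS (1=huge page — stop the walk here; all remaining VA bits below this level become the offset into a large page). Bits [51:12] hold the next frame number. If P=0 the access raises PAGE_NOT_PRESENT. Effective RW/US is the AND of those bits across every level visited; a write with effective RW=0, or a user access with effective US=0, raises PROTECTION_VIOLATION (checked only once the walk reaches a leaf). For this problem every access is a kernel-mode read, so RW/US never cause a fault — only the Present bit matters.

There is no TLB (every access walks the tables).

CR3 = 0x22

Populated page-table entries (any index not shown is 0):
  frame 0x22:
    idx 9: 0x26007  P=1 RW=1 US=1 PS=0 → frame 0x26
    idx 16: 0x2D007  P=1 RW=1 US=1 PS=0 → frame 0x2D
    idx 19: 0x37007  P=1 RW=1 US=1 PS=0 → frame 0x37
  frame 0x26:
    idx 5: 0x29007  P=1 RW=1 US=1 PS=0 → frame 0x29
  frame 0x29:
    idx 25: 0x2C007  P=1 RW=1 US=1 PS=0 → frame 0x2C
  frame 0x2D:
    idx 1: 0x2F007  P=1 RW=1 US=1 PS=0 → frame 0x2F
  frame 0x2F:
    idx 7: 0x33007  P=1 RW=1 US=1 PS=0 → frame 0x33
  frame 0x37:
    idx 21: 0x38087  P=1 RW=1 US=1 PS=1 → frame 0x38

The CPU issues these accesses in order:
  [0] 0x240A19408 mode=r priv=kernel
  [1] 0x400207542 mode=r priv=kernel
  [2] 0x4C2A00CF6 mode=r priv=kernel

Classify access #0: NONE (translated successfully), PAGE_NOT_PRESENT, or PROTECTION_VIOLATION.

Per-access translation:
#0 VA=0x240A19408 (r,kernel):
  lvl0: tbl 0x22, slot 9 ⇒ 0x26007 (P1/RW1/US1/PS0)
  lvl1: tbl 0x26, slot 5 ⇒ 0x29007 (P1/RW1/US1/PS0)
  lvl2: tbl 0x29, slot 25 ⇒ 0x2C007 (P1/RW1/US1/PS0)
  → PA=0x2C408  (3 entries read)
#1 VA=0x400207542 (r,kernel):
  lvl0: tbl 0x22, slot 16 ⇒ 0x2D007 (P1/RW1/US1/PS0)
  lvl1: tbl 0x2D, slot 1 ⇒ 0x2F007 (P1/RW1/US1/PS0)
  lvl2: tbl 0x2F, slot 7 ⇒ 0x33007 (P1/RW1/US1/PS0)
  → PA=0x33542  (3 entries read)
#2 VA=0x4C2A00CF6 (r,kernel):
  lvl0: tbl 0x22, slot 19 ⇒ 0x37007 (P1/RW1/US1/PS0)
  lvl1: tbl 0x37, slot 21 ⇒ 0x38087 (P1/RW1/US1/PS1)
  → PA=0x38CF6 (huge @L1)  (2 entries read)

Access #0 fault: NONE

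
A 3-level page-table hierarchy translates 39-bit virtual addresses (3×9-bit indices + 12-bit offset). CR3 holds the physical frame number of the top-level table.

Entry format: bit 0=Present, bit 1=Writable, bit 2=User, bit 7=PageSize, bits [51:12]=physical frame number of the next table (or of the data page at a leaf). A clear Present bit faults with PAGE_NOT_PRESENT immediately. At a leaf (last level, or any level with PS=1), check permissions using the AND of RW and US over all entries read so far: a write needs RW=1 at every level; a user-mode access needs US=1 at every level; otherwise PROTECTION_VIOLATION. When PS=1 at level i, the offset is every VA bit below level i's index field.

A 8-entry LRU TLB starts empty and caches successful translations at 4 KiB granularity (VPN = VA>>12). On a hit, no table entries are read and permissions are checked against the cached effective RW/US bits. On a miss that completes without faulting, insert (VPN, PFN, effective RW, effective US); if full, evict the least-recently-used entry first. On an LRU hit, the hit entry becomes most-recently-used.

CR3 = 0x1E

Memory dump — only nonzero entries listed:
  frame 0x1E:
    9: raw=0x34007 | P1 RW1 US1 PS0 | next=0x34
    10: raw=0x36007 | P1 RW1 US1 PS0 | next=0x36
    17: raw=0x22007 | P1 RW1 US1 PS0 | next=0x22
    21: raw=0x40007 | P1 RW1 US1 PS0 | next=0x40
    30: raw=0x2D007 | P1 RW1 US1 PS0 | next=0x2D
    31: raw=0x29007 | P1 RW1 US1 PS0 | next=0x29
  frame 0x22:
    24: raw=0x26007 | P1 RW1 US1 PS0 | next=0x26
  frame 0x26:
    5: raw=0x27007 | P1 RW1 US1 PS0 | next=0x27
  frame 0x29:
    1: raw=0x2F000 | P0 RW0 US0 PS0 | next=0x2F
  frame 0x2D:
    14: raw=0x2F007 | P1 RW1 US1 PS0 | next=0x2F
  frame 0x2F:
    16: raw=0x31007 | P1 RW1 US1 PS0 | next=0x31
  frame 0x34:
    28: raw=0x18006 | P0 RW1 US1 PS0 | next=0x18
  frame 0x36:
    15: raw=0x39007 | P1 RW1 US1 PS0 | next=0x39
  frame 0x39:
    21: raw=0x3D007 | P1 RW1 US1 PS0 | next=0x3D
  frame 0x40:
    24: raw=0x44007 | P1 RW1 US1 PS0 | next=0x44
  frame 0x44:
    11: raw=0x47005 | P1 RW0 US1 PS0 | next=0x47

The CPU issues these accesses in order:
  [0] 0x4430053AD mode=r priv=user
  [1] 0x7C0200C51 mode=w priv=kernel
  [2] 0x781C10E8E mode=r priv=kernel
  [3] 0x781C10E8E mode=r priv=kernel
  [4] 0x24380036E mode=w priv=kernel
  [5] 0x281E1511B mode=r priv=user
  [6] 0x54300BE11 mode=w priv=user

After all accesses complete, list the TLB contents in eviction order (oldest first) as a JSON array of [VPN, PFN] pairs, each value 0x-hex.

Per-access translation:
#0 VA=0x4430053AD (r,user):
  L0 @0x1E[17] → 0x22007  P=1,RW=1,US=1,PS=0
  L1 @0x22[24] → 0x26007  P=1,RW=1,US=1,PS=0
  L2 @0x26[5] → 0x27007  P=1,RW=1,US=1,PS=0
  → PA=0x273AD  (3 entries read)
#1 VA=0x7C0200C51 (w,kernel):
  L0 @0x1E[31] → 0x29007  P=1,RW=1,US=1,PS=0
  L1 @0x29[1] → 0x2F000  P=0,RW=0,US=0,PS=0
  → PAGE_NOT_PRESENT  (2 entries read)
#2 VA=0x781C10E8E (r,kernel):
  L0 @0x1E[30] → 0x2D007  P=1,RW=1,US=1,PS=0
  L1 @0x2D[14] → 0x2F007  P=1,RW=1,US=1,PS=0
  L2 @0x2F[16] → 0x31007  P=1,RW=1,US=1,PS=0
  → PA=0x31E8E  (3 entries read)
#3 VA=0x781C10E8E (r,kernel):
  TLB hit vpn=0x781C10 → PA=0x31E8E
#4 VA=0x24380036E (w,kernel):
  L0 @0x1E[9] → 0x34007  P=1,RW=1,US=1,PS=0
  L1 @0x34[28] → 0x18006  P=0,RW=1,US=1,PS=0
  → PAGE_NOT_PRESENT  (2 entries read)
#5 VA=0x281E1511B (r,user):
  L0 @0x1E[10] → 0x36007  P=1,RW=1,US=1,PS=0
  L1 @0x36[15] → 0x39007  P=1,RW=1,US=1,PS=0
  L2 @0x39[21] → 0x3D007  P=1,RW=1,US=1,PS=0
  → PA=0x3D11B  (3 entries read)
#6 VA=0x54300BE11 (w,user):
  L0 @0x1E[21] → 0x40007  P=1,RW=1,US=1,PS=0
  L1 @0x40[24] → 0x44007  P=1,RW=1,US=1,PS=0
  L2 @0x44[11] → 0x47005  P=1,RW=0,US=1,PS=0
  → PROTECTION_VIOLATION  (3 entries read)

TLB: [["0x443005", "0x27"], ["0x781C10", "0x31"], ["0x281E15", "0x3D"]]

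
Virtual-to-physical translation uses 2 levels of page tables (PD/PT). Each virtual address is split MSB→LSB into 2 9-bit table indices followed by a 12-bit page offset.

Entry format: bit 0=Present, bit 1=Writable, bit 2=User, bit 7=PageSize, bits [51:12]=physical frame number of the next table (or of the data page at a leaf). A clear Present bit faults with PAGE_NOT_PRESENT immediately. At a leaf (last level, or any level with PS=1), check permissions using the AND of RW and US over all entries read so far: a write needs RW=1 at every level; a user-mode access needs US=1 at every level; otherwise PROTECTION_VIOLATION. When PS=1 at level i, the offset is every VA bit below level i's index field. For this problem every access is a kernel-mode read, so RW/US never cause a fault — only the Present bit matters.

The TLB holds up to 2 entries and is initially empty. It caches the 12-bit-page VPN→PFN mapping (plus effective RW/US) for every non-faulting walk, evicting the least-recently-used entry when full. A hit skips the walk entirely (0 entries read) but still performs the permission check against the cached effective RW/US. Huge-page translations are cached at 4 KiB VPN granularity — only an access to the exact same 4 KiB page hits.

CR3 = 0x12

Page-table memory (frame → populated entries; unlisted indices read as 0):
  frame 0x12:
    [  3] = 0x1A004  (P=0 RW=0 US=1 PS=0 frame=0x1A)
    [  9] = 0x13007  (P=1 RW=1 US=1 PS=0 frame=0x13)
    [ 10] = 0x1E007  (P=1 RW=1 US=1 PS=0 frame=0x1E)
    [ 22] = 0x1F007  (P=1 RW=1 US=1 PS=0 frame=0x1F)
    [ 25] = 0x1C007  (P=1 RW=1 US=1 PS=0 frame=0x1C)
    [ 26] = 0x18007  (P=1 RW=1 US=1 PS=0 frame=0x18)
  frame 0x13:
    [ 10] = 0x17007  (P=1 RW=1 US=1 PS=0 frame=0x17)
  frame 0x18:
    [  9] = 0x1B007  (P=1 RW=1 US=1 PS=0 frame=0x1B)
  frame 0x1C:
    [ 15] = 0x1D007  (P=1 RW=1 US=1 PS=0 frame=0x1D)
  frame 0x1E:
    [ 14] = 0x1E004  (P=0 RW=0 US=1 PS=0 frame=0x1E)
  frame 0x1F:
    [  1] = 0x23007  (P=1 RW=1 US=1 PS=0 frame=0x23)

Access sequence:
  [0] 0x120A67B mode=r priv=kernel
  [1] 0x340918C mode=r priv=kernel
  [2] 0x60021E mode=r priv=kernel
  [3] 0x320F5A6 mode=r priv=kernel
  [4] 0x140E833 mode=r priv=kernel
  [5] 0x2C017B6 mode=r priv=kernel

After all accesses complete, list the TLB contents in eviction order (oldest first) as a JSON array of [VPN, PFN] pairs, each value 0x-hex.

Per-access translation:
#0 VA=0x120A67B (r,kernel):
  lvl0: tbl 0x12, slot 9 ⇒ 0x13007 (P1/RW1/US1/PS0)
  lvl1: tbl 0x13, slot 10 ⇒ 0x17007 (P1/RW1/US1/PS0)
  → PA=0x1767B  (2 entries read)
#1 VA=0x340918C (r,kernel):
  lvl0: tbl 0x12, slot 26 ⇒ 0x18007 (P1/RW1/US1/PS0)
  lvl1: tbl 0x18, slot 9 ⇒ 0x1B007 (P1/RW1/US1/PS0)
  → PA=0x1B18C  (2 entries read)
#2 VA=0x60021E (r,kernel):
  lvl0: tbl 0x12, slot 3 ⇒ 0x1A004 (P0/RW0/US1/PS0)
  ⇒ fault: PAGE_NOT_PRESENT  — 1 lookups
#3 VA=0x320F5A6 (r,kernel):
  lvl0: tbl 0x12, slot 25 ⇒ 0x1C007 (P1/RW1/US1/PS0)
  lvl1: tbl 0x1C, slot 15 ⇒ 0x1D007 (P1/RW1/US1/PS0)
  → PA=0x1D5A6  (2 entries read)
#4 VA=0x140E833 (r,kernel):
  lvl0: tbl 0x12, slot 10 ⇒ 0x1E007 (P1/RW1/US1/PS0)
  lvl1: tbl 0x1E, slot 14 ⇒ 0x1E004 (P0/RW0/US1/PS0)
  ⇒ fault: PAGE_NOT_PRESENT  — 2 lookups
#5 VA=0x2C017B6 (r,kernel):
  lvl0: tbl 0x12, slot 22 ⇒ 0x1F007 (P1/RW1/US1/PS0)
  lvl1: tbl 0x1F, slot 1 ⇒ 0x23007 (P1/RW1/US1/PS0)
  → PA=0x237B6  (2 entries read)

TLB: [["0x320F", "0x1D"], ["0x2C01", "0x23"]]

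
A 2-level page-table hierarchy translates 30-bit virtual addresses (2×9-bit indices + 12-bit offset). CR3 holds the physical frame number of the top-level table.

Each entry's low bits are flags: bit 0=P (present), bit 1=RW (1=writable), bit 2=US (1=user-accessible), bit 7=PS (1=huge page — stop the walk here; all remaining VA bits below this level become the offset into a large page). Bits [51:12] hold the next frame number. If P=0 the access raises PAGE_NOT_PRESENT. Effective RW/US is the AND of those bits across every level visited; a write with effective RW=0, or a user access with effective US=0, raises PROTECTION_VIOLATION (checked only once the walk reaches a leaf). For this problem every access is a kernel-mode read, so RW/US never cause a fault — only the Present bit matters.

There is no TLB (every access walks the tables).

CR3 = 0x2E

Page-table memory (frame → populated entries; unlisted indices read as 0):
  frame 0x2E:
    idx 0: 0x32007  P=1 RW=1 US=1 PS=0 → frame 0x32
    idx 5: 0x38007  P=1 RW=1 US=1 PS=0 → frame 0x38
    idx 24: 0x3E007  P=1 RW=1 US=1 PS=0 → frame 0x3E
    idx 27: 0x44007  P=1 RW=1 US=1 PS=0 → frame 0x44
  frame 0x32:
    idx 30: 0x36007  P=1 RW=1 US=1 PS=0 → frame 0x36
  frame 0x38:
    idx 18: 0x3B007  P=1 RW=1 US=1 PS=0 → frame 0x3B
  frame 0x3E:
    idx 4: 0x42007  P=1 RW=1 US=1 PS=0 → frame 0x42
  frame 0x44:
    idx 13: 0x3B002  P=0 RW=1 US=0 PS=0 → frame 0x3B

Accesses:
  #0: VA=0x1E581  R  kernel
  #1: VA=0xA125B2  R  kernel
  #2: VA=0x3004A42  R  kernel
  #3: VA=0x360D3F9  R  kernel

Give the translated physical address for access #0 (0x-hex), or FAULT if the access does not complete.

Walk each access:
#0 VA=0x1E581 (r,kernel):
  lvl0: tbl 0x2E, slot 0 ⇒ 0x32007 (P1/RW1/US1/PS0)
  lvl1: tbl 0x32, slot 30 ⇒ 0x36007 (P1/RW1/US1/PS0)
  → PA=0x36581  (2 entries read)
#1 VA=0xA125B2 (r,kernel):
  lvl0: tbl 0x2E, slot 5 ⇒ 0x38007 (P1/RW1/US1/PS0)
  lvl1: tbl 0x38, slot 18 ⇒ 0x3B007 (P1/RW1/US1/PS0)
  → PA=0x3B5B2  (2 entries read)
#2 VA=0x3004A42 (r,kernel):
  lvl0: tbl 0x2E, slot 24 ⇒ 0x3E007 (P1/RW1/US1/PS0)
  lvl1: tbl 0x3E, slot 4 ⇒ 0x42007 (P1/RW1/US1/PS0)
  → PA=0x42A42  (2 entries read)
#3 VA=0x360D3F9 (r,kernel):
  lvl0: tbl 0x2E, slot 27 ⇒ 0x44007 (P1/RW1/US1/PS0)
  lvl1: tbl 0x44, slot 13 ⇒ 0x3B002 (P0/RW1/US0/PS0)
  ✗ PAGE_NOT_PRESENT  [2 reads]

Access #0 PA: 0x36581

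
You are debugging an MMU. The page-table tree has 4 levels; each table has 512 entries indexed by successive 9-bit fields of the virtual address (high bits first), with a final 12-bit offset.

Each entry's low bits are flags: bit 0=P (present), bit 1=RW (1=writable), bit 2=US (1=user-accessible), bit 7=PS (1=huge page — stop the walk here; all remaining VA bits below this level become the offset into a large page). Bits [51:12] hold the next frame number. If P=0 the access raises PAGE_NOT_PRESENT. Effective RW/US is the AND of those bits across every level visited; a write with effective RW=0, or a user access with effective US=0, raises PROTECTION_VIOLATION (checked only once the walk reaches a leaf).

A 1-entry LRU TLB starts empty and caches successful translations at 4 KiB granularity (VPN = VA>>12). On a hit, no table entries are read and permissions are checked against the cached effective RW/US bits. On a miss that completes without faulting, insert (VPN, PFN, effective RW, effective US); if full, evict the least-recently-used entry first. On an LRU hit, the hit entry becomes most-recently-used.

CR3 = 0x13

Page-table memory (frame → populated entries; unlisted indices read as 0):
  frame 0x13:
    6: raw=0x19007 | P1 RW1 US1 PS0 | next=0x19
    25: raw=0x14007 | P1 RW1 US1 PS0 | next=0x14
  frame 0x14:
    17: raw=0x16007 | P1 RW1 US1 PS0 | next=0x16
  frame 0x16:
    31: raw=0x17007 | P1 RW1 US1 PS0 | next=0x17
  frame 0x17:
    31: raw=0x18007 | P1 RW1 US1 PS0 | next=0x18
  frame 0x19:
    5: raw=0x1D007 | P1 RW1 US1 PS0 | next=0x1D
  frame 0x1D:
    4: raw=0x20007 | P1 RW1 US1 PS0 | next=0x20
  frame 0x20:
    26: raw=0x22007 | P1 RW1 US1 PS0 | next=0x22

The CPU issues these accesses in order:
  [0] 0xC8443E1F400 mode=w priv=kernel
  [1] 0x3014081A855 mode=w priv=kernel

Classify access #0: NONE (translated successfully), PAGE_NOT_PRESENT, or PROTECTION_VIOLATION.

Per-access translation:
#0 VA=0xC8443E1F400 (w,kernel):
  L0: frame=0x13 idx=25 entry=0x14007 [P=1 RW=1 US=1 PS=0]
  L1: frame=0x14 idx=17 entry=0x16007 [P=1 RW=1 US=1 PS=0]
  L2: frame=0x16 idx=31 entry=0x17007 [P=1 RW=1 US=1 PS=0]
  L3: frame=0x17 idx=31 entry=0x18007 [P=1 RW=1 US=1 PS=0]
  → PA=0x18400  (4 entries read)
#1 VA=0x3014081A855 (w,kernel):
  L0: frame=0x13 idx=6 entry=0x19007 [P=1 RW=1 US=1 PS=0]
  L1: frame=0x19 idx=5 entry=0x1D007 [P=1 RW=1 US=1 PS=0]
  L2: frame=0x1D idx=4 entry=0x20007 [P=1 RW=1 US=1 PS=0]
  L3: frame=0x20 idx=26 entry=0x22007 [P=1 RW=1 US=1 PS=0]
  → PA=0x22855  (4 entries read)

Access #0 fault: NONE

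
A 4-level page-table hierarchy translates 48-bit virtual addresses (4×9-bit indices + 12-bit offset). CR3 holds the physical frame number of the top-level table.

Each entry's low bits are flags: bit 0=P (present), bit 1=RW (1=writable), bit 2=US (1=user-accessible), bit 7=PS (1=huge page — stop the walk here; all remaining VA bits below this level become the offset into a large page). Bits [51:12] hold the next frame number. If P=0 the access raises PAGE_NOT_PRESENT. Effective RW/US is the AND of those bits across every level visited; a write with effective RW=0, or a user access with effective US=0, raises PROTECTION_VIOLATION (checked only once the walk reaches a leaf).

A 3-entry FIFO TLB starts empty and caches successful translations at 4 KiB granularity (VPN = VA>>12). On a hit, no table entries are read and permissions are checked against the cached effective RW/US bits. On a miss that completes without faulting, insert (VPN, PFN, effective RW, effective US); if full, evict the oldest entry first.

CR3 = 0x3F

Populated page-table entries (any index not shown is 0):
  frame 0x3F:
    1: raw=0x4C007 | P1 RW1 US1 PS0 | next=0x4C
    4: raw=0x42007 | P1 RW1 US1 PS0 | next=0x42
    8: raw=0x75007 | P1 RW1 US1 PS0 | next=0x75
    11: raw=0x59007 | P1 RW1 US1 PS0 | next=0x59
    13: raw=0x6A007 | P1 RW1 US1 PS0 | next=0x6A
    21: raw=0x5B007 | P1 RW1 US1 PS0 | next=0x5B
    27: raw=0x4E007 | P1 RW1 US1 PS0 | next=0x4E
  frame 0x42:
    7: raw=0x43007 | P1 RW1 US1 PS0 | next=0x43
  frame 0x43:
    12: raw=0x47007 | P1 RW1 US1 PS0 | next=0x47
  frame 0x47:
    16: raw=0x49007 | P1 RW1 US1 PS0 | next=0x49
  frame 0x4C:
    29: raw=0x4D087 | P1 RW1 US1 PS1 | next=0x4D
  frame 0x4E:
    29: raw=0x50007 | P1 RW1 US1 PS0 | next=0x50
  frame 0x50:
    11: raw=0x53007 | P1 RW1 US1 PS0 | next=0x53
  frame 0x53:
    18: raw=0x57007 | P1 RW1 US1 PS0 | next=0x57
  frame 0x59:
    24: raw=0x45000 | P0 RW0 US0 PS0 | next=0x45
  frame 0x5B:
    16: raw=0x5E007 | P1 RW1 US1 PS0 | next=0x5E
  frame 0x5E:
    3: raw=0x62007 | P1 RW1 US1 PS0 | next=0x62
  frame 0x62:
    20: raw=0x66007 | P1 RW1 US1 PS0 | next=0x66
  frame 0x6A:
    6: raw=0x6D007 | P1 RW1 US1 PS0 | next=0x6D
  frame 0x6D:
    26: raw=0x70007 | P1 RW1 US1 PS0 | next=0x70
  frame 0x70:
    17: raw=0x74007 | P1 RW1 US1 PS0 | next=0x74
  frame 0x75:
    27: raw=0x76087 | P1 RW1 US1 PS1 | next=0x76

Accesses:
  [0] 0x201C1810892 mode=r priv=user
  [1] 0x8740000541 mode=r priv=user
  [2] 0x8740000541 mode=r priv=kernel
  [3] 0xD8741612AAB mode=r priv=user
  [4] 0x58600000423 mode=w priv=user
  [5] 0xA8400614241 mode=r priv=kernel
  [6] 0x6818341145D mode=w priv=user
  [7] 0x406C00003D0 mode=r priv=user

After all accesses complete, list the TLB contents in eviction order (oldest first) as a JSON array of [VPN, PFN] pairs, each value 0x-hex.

Walk each access:
#0 VA=0x201C1810892 (r,user):
  [0] read 0x3F idx=4: raw=0x42007 flags P=1 W=1 U=1 S=0
  [1] read 0x42 idx=7: raw=0x43007 flags P=1 W=1 U=1 S=0
  [2] read 0x43 idx=12: raw=0x47007 flags P=1 W=1 U=1 S=0
  [3] read 0x47 idx=16: raw=0x49007 flags P=1 W=1 U=1 S=0
  → PA=0x49892  (4 entries read)
#1 VA=0x8740000541 (r,user):
  [0] read 0x3F idx=1: raw=0x4C007 flags P=1 W=1 U=1 S=0
  [1] read 0x4C idx=29: raw=0x4D087 flags P=1 W=1 U=1 S=1
  → PA=0x4D541 (huge @L1)  (2 entries read)
#2 VA=0x8740000541 (r,kernel):
  TLB hit vpn=0x8740000 → PA=0x4D541
#3 VA=0xD8741612AAB (r,user):
  [0] read 0x3F idx=27: raw=0x4E007 flags P=1 W=1 U=1 S=0
  [1] read 0x4E idx=29: raw=0x50007 flags P=1 W=1 U=1 S=0
  [2] read 0x50 idx=11: raw=0x53007 flags P=1 W=1 U=1 S=0
  [3] read 0x53 idx=18: raw=0x57007 flags P=1 W=1 U=1 S=0
  → PA=0x57AAB  (4 entries read)
#4 VA=0x58600000423 (w,user):
  [0] read 0x3F idx=11: raw=0x59007 flags P=1 W=1 U=1 S=0
  [1] read 0x59 idx=24: raw=0x45000 flags P=0 W=0 U=0 S=0
  → PAGE_NOT_PRESENT  (2 entries read)
#5 VA=0xA8400614241 (r,kernel):
  [0] read 0x3F idx=21: raw=0x5B007 flags P=1 W=1 U=1 S=0
  [1] read 0x5B idx=16: raw=0x5E007 flags P=1 W=1 U=1 S=0
  [2] read 0x5E idx=3: raw=0x62007 flags P=1 W=1 U=1 S=0
  [3] read 0x62 idx=20: raw=0x66007 flags P=1 W=1 U=1 S=0
  → PA=0x66241  (4 entries read)
#6 VA=0x6818341145D (w,user):
  [0] read 0x3F idx=13: raw=0x6A007 flags P=1 W=1 U=1 S=0
  [1] read 0x6A idx=6: raw=0x6D007 flags P=1 W=1 U=1 S=0
  [2] read 0x6D idx=26: raw=0x70007 flags P=1 W=1 U=1 S=0
  [3] read 0x70 idx=17: raw=0x74007 flags P=1 W=1 U=1 S=0
  → PA=0x7445D  (4 entries read)
#7 VA=0x406C00003D0 (r,user):
  [0] read 0x3F idx=8: raw=0x75007 flags P=1 W=1 U=1 S=0
  [1] read 0x75 idx=27: raw=0x76087 flags P=1 W=1 U=1 S=1
  → PA=0x763D0 (huge @L1)  (2 entries read)

TLB: [["0xA8400614", "0x66"], ["0x68183411", "0x74"], ["0x406C0000", "0x76"]]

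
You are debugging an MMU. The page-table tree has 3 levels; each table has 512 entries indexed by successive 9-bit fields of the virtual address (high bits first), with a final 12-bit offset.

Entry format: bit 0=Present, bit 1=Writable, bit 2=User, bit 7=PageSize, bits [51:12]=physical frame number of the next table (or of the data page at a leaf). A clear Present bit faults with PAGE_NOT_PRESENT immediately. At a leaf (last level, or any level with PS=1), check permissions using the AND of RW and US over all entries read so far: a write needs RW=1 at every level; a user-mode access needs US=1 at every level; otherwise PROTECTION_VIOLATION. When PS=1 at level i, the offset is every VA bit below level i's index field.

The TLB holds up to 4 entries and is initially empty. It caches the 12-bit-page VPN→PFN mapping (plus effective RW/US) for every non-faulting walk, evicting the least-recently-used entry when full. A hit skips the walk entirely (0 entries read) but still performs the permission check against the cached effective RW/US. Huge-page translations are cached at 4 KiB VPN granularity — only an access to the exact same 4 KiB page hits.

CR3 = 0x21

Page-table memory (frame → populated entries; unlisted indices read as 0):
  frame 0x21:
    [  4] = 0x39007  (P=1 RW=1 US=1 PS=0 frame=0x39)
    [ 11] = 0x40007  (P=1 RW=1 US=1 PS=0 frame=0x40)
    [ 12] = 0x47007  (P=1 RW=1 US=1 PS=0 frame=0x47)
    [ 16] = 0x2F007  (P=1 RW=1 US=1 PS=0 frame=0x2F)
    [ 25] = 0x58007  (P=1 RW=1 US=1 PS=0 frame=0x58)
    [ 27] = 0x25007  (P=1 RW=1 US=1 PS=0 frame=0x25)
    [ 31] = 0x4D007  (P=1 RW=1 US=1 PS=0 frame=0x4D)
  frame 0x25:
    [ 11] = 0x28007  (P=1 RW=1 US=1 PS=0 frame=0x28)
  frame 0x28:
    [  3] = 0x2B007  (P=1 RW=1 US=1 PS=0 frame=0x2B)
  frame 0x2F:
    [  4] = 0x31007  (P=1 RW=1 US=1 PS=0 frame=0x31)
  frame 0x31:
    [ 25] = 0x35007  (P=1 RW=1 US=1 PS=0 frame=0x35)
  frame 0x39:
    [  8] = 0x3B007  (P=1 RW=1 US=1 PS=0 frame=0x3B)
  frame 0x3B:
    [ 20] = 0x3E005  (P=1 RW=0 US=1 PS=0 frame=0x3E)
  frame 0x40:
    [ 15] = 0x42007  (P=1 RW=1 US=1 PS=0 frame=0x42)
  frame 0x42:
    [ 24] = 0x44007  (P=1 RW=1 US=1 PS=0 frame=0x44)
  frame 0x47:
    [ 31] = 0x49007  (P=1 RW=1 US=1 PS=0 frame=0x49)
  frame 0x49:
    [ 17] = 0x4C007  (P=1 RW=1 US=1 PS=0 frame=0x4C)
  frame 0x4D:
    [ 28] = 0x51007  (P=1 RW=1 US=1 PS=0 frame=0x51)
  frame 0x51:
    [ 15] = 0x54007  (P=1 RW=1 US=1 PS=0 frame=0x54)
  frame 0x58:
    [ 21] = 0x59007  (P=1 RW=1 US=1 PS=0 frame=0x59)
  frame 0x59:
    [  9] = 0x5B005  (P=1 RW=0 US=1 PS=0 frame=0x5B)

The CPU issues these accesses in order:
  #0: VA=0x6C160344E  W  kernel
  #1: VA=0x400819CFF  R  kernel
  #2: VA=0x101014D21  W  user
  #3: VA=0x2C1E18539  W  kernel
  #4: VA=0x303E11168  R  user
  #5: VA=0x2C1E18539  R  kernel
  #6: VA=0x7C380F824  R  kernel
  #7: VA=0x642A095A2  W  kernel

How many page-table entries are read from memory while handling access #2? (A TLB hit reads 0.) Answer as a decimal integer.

Walk each access:
#0 VA=0x6C160344E (w,kernel):
  [0] read 0x21 idx=27: raw=0x25007 flags P=1 W=1 U=1 S=0
  [1] read 0x25 idx=11: raw=0x28007 flags P=1 W=1 U=1 S=0
  [2] read 0x28 idx=3: raw=0x2B007 flags P=1 W=1 U=1 S=0
  ⇒ phys 0x2B44E  [3 reads]
#1 VA=0x400819CFF (r,kernel):
  [0] read 0x21 idx=16: raw=0x2F007 flags P=1 W=1 U=1 S=0
  [1] read 0x2F idx=4: raw=0x31007 flags P=1 W=1 U=1 S=0
  [2] read 0x31 idx=25: raw=0x35007 flags P=1 W=1 U=1 S=0
  ⇒ phys 0x35CFF  [3 reads]
#2 VA=0x101014D21 (w,user):
  [0] read 0x21 idx=4: raw=0x39007 flags P=1 W=1 U=1 S=0
  [1] read 0x39 idx=8: raw=0x3B007 flags P=1 W=1 U=1 S=0
  [2] read 0x3B idx=20: raw=0x3E005 flags P=1 W=0 U=1 S=0
  ⇒ fault: PROTECTION_VIOLATION  — 3 lookups
#3 VA=0x2C1E18539 (w,kernel):
  [0] read 0x21 idx=11: raw=0x40007 flags P=1 W=1 U=1 S=0
  [1] read 0x40 idx=15: raw=0x42007 flags P=1 W=1 U=1 S=0
  [2] read 0x42 idx=24: raw=0x44007 flags P=1 W=1 U=1 S=0
  ⇒ phys 0x44539  [3 reads]
#4 VA=0x303E11168 (r,user):
  [0] read 0x21 idx=12: raw=0x47007 flags P=1 W=1 U=1 S=0
  [1] read 0x47 idx=31: raw=0x49007 flags P=1 W=1 U=1 S=0
  [2] read 0x49 idx=17: raw=0x4C007 flags P=1 W=1 U=1 S=0
  ⇒ phys 0x4C168  [3 reads]
#5 VA=0x2C1E18539 (r,kernel):
  TLB hit vpn=0x2C1E18 → PA=0x44539
#6 VA=0x7C380F824 (r,kernel):
  [0] read 0x21 idx=31: raw=0x4D007 flags P=1 W=1 U=1 S=0
  [1] read 0x4D idx=28: raw=0x51007 flags P=1 W=1 U=1 S=0
  [2] read 0x51 idx=15: raw=0x54007 flags P=1 W=1 U=1 S=0
  ⇒ phys 0x54824  [3 reads]
#7 VA=0x642A095A2 (w,kernel):
  [0] read 0x21 idx=25: raw=0x58007 flags P=1 W=1 U=1 S=0
  [1] read 0x58 idx=21: raw=0x59007 flags P=1 W=1 U=1 S=0
  [2] read 0x59 idx=9: raw=0x5B005 flags P=1 W=0 U=1 S=0
  ⇒ fault: PROTECTION_VIOLATION  — 3 lookups

Entries read for #2: 3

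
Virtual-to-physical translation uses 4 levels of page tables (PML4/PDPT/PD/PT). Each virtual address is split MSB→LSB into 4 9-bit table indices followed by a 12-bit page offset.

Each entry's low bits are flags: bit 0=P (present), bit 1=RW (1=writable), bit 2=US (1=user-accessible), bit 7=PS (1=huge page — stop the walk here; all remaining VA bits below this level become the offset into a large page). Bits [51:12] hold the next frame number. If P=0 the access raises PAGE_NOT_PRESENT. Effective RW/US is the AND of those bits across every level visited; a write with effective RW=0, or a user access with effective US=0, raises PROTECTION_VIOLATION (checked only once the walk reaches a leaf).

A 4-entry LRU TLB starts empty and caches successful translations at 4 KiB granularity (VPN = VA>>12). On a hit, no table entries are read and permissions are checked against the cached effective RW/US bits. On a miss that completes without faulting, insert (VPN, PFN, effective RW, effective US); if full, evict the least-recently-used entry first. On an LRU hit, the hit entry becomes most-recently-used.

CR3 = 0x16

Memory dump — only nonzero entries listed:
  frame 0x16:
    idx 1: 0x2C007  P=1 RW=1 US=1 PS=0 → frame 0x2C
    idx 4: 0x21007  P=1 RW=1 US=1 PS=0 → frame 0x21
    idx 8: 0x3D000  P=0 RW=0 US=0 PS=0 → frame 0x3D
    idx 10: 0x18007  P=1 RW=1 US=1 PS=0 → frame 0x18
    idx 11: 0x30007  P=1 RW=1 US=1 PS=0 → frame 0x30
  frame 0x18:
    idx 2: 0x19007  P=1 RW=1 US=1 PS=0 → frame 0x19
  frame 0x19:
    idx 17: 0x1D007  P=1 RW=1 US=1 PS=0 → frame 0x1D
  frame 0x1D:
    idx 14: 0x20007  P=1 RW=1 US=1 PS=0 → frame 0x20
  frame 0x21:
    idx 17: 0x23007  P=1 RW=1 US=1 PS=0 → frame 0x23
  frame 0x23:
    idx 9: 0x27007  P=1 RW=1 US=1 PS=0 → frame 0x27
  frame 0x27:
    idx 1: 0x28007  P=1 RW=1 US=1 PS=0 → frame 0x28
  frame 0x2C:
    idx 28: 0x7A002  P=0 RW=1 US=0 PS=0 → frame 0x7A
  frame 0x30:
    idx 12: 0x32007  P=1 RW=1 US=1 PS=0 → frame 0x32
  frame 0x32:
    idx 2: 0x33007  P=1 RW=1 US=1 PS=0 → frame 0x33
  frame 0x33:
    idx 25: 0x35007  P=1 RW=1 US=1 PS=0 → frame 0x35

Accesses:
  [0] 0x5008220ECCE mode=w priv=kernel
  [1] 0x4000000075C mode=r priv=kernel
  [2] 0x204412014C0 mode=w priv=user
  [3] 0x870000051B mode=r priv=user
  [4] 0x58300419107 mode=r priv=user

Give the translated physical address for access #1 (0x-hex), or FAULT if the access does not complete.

Per-access translation:
#0 VA=0x5008220ECCE (w,kernel):
  L0: frame=0x16 idx=10 entry=0x18007 [P=1 RW=1 US=1 PS=0]
  L1: frame=0x18 idx=2 entry=0x19007 [P=1 RW=1 US=1 PS=0]
  L2: frame=0x19 idx=17 entry=0x1D007 [P=1 RW=1 US=1 PS=0]
  L3: frame=0x1D idx=14 entry=0x20007 [P=1 RW=1 US=1 PS=0]
  ✓ 0x20CCE  — 4 lookups
#1 VA=0x4000000075C (r,kernel):
  L0: frame=0x16 idx=8 entry=0x3D000 [P=0 RW=0 US=0 PS=0]
  ✗ PAGE_NOT_PRESENT  [1 reads]
#2 VA=0x204412014C0 (w,user):
  L0: frame=0x16 idx=4 entry=0x21007 [P=1 RW=1 US=1 PS=0]
  L1: frame=0x21 idx=17 entry=0x23007 [P=1 RW=1 US=1 PS=0]
  L2: frame=0x23 idx=9 entry=0x27007 [P=1 RW=1 US=1 PS=0]
  L3: frame=0x27 idx=1 entry=0x28007 [P=1 RW=1 US=1 PS=0]
  ✓ 0x284C0  — 4 lookups
#3 VA=0x870000051B (r,user):
  L0: frame=0x16 idx=1 entry=0x2C007 [P=1 RW=1 US=1 PS=0]
  L1: frame=0x2C idx=28 entry=0x7A002 [P=0 RW=1 US=0 PS=0]
  ✗ PAGE_NOT_PRESENT  [2 reads]
#4 VA=0x58300419107 (r,user):
  L0: frame=0x16 idx=11 entry=0x30007 [P=1 RW=1 US=1 PS=0]
  L1: frame=0x30 idx=12 entry=0x32007 [P=1 RW=1 US=1 PS=0]
  L2: frame=0x32 idx=2 entry=0x33007 [P=1 RW=1 US=1 PS=0]
  L3: frame=0x33 idx=25 entry=0x35007 [P=1 RW=1 US=1 PS=0]
  ✓ 0x35107  — 4 lookups

Access #1 PA: FAULT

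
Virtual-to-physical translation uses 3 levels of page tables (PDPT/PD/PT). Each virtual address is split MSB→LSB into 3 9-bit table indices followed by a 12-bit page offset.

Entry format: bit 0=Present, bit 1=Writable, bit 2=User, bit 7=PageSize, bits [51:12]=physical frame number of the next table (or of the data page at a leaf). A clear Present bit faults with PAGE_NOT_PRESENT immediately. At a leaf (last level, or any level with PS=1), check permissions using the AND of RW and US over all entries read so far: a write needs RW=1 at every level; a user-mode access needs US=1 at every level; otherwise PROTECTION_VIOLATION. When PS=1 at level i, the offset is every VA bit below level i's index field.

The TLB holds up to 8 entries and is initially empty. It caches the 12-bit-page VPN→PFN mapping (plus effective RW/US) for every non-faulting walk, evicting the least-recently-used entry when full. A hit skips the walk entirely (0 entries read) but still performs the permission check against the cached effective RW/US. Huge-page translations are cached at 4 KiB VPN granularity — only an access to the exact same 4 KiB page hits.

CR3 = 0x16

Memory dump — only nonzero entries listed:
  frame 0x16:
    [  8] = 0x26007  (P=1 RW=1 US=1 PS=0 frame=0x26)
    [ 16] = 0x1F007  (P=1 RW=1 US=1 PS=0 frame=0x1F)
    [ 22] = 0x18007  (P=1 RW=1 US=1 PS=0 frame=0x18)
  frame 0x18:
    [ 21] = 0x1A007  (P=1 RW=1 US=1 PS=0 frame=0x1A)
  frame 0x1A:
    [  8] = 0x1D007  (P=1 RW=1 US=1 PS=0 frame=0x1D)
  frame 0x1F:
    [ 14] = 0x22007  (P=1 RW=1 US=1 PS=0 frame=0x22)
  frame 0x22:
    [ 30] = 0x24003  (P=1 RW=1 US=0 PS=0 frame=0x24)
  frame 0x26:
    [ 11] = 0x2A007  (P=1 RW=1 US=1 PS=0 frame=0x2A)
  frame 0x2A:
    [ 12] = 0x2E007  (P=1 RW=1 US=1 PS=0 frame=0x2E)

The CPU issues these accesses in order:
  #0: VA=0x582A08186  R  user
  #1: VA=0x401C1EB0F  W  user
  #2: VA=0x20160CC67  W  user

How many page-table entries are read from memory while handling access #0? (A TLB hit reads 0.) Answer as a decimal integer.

Per-access translation:
#0 VA=0x582A08186 (r,user):
  lvl0: tbl 0x16, slot 22 ⇒ 0x18007 (P1/RW1/US1/PS0)
  lvl1: tbl 0x18, slot 21 ⇒ 0x1A007 (P1/RW1/US1/PS0)
  lvl2: tbl 0x1A, slot 8 ⇒ 0x1D007 (P1/RW1/US1/PS0)
  ✓ 0x1D186  — 3 lookups
#1 VA=0x401C1EB0F (w,user):
  lvl0: tbl 0x16, slot 16 ⇒ 0x1F007 (P1/RW1/US1/PS0)
  lvl1: tbl 0x1F, slot 14 ⇒ 0x22007 (P1/RW1/US1/PS0)
  lvl2: tbl 0x22, slot 30 ⇒ 0x24003 (P1/RW1/US0/PS0)
  ✗ PROTECTION_VIOLATION  [3 reads]
#2 VA=0x20160CC67 (w,user):
  lvl0: tbl 0x16, slot 8 ⇒ 0x26007 (P1/RW1/US1/PS0)
  lvl1: tbl 0x26, slot 11 ⇒ 0x2A007 (P1/RW1/US1/PS0)
  lvl2: tbl 0x2A, slot 12 ⇒ 0x2E007 (P1/RW1/US1/PS0)
  ✓ 0x2EC67  — 3 lookups

Entries read for #0: 3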